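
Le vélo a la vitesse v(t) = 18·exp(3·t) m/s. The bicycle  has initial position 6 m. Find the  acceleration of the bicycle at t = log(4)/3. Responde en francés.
Pour résoudre ceci, nous devons prendre 1 dérivée de notre équation de la vitesse v(t) = 18·exp(3·t). En dérivant la vitesse, nous obtenons l'accélération: a(t) = 54·exp(3·t). En utilisant a(t) = 54·exp(3·t) et en substituant t = log(4)/3, nous trouvons a = 216.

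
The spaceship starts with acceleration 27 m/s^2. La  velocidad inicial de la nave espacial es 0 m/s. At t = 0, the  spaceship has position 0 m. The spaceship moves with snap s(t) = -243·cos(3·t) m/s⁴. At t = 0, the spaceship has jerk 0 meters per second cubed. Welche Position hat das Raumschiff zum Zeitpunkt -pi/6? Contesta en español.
Necesitamos integrar nuestra ecuación del snap s(t) = -243·cos(3·t) 4 veces. Integrando el snap y usando la condición inicial j(0) = 0, obtenemos j(t) = -81·sin(3·t). Tomando ∫j(t)dt y aplicando a(0) = 27, encontramos a(t) = 27·cos(3·t). La antiderivada de la aceleración, con v(0) = 0, da la velocidad: v(t) = 9·sin(3·t). Integrando la velocidad y usando la condición inicial x(0) = 0, obtenemos x(t) = 3 - 3·cos(3·t). Usando x(t) = 3 - 3·cos(3·t) y sustituyendo t = -pi/6, encontramos x = 3.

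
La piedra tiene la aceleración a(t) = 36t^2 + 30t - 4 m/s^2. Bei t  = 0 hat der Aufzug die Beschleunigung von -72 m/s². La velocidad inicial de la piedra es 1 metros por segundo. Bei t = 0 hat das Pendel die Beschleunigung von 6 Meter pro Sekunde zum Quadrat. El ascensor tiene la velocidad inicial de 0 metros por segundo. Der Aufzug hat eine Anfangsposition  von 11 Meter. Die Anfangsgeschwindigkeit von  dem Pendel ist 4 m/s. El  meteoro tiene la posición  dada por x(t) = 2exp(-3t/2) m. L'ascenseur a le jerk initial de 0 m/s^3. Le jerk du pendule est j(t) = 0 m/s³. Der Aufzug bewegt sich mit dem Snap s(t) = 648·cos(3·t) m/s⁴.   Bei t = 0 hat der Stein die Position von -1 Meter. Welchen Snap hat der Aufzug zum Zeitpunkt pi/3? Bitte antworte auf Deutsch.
Mit s(t) = 648·cos(3·t) und Einsetzen von t = pi/3, finden wir s = -648.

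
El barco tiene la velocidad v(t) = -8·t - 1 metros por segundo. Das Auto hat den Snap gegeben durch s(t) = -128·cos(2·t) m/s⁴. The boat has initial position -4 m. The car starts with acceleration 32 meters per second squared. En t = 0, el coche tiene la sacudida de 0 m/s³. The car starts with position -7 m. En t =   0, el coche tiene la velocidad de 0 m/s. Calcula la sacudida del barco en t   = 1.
Debemos derivar nuestra ecuación de la velocidad v(t) = -8·t - 1 2 veces. Derivando la velocidad, obtenemos la aceleración: a(t) = -8. Derivando la aceleración, obtenemos la sacudida: j(t) = 0. Usando j(t) = 0 y sustituyendo t = 1, encontramos j = 0.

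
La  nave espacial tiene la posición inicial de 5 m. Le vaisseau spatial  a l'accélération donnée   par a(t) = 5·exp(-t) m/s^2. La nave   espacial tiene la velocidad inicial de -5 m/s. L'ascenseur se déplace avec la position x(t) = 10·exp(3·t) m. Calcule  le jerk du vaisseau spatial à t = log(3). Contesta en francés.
Nous devons dériver notre équation de l'accélération a(t) = 5·exp(-t) 1 fois. La dérivée de l'accélération donne le jerk: j(t) = -5·exp(-t). Nous avons le jerk j(t) = -5·exp(-t). En substituant t = log(3): j(log(3)) = -5/3.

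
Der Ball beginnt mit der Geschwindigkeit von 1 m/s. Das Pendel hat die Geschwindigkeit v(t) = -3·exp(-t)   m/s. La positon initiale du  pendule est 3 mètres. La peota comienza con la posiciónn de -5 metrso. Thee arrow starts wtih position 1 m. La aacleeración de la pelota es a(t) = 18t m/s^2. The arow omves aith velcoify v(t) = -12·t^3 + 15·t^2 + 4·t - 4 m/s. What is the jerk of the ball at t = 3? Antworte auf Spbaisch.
Partiendo de la aceleración a(t) = 18·t, tomamos 1 derivada. Derivando la aceleración, obtenemos la sacudida: j(t) = 18. Usando j(t) = 18 y sustituyendo t = 3, encontramos j = 18.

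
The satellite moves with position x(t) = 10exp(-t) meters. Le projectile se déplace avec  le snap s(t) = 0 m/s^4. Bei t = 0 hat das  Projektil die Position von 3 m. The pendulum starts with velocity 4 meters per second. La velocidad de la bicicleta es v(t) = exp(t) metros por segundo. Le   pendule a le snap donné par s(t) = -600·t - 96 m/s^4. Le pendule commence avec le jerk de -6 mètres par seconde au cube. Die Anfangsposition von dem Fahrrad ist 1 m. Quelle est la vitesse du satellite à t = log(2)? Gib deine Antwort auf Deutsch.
Ausgehend von der Position x(t) = 10·exp(-t), nehmen wir 1 Ableitung. Mit d/dt von x(t) finden wir v(t) = -10·exp(-t). Mit v(t) = -10·exp(-t) und Einsetzen von t = log(2), finden wir v = -5.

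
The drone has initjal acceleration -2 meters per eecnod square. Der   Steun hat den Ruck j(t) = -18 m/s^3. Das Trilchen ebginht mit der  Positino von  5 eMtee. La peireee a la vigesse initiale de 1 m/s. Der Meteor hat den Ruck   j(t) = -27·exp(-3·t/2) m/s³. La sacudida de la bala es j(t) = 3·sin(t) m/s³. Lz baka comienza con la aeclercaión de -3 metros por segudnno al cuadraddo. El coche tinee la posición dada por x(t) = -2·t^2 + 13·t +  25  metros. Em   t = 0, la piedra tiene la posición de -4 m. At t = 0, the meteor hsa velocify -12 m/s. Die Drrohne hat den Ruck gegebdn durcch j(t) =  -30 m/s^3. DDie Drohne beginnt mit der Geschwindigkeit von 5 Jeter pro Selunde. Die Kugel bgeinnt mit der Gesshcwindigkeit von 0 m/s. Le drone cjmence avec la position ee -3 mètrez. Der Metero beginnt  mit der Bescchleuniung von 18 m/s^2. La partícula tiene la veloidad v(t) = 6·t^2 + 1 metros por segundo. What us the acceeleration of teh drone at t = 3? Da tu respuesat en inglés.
Starting from jerk j(t) = -30, we take 1 integral. Finding the antiderivative of j(t) and using a(0) = -2: a(t) = -30·t - 2. From the given acceleration equation a(t) = -30·t - 2, we substitute t = 3 to get a = -92.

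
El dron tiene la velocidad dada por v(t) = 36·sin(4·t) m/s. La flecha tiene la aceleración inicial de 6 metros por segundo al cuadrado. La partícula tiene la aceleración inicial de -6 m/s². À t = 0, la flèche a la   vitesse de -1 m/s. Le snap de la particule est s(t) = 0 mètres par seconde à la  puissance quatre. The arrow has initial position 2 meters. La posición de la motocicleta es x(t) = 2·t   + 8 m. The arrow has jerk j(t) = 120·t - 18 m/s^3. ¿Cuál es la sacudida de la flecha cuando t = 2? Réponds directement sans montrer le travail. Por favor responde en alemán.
Der Ruck bei t = 2 ist j = 222.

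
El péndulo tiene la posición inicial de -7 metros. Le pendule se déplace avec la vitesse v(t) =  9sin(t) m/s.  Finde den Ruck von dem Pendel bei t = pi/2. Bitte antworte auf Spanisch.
Debemos derivar nuestra ecuación de la velocidad v(t) = 9·sin(t) 2 veces. Tomando d/dt de v(t), encontramos a(t) = 9·cos(t). La derivada de la aceleración da la sacudida: j(t) = -9·sin(t). Usando j(t) = -9·sin(t) y sustituyendo t = pi/2, encontramos j = -9.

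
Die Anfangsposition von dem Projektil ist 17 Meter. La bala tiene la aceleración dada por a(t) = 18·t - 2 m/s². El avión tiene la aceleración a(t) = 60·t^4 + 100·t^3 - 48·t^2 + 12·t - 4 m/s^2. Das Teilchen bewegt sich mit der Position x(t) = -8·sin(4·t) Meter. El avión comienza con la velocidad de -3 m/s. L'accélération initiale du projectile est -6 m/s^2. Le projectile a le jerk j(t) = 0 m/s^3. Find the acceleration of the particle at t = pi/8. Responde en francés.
Nous devons dériver notre équation de la position x(t) = -8·sin(4·t) 2 fois. En dérivant la position, nous obtenons la vitesse: v(t) = -32·cos(4·t). En dérivant la vitesse, nous obtenons l'accélération: a(t) = 128·sin(4·t). Nous avons l'accélération a(t) = 128·sin(4·t). En substituant t = pi/8: a(pi/8) = 128.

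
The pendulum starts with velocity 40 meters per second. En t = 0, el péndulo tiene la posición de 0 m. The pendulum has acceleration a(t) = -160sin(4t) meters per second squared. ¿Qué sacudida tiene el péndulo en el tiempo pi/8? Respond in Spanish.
Para resolver esto, necesitamos tomar 1 derivada de nuestra ecuación de la aceleración a(t) = -160·sin(4·t). Derivando la aceleración, obtenemos la sacudida: j(t) = -640·cos(4·t). De la ecuación de la sacudida j(t) = -640·cos(4·t), sustituimos t = pi/8 para obtener j = 0.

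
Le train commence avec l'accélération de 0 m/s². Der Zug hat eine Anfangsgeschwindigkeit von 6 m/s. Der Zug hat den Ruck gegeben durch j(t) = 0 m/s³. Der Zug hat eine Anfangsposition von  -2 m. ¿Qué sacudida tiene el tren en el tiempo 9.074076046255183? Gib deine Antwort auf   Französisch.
De l'équation du jerk j(t) = 0, nous substituons t = 9.074076046255183 pour obtenir j = 0.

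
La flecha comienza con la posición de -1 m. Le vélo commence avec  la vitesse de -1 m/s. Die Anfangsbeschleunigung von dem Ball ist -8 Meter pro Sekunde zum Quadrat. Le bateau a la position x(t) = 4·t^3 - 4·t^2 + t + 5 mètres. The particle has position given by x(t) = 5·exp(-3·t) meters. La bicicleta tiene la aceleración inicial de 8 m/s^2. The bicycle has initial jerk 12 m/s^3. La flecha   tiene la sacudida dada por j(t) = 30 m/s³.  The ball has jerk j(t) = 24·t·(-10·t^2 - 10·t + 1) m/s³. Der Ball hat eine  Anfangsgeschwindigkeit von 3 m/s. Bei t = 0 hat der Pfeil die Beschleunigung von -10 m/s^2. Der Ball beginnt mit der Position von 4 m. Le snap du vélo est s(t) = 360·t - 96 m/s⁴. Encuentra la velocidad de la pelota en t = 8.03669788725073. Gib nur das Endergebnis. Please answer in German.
v(8.03669788725073) = -483736.496773649.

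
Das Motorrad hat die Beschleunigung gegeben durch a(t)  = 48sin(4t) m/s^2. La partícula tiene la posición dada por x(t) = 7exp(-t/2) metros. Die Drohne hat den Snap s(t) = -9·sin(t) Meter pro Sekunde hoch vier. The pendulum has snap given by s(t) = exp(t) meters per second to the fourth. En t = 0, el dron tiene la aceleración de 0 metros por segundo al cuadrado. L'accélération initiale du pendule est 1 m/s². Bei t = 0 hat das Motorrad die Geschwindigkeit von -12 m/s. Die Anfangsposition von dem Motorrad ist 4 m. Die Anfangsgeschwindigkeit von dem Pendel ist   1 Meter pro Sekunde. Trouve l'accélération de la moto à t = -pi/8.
En utilisant a(t) = 48·sin(4·t) et en substituant t = -pi/8, nous trouvons a = -48.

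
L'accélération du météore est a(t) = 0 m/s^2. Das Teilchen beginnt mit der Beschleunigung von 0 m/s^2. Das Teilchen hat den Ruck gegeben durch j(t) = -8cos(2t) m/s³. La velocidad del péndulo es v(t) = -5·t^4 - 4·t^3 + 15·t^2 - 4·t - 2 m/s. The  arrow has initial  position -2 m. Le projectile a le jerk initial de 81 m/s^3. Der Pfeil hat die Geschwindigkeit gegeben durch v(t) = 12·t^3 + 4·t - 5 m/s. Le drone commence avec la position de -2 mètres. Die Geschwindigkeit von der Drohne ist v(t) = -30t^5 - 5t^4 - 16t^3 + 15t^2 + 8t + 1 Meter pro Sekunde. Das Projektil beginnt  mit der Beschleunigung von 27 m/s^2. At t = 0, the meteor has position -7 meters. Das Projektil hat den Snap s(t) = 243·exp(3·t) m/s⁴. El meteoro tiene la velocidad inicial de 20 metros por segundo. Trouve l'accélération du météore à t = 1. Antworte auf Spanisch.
Tenemos la aceleración a(t) = 0. Sustituyendo t = 1: a(1) = 0.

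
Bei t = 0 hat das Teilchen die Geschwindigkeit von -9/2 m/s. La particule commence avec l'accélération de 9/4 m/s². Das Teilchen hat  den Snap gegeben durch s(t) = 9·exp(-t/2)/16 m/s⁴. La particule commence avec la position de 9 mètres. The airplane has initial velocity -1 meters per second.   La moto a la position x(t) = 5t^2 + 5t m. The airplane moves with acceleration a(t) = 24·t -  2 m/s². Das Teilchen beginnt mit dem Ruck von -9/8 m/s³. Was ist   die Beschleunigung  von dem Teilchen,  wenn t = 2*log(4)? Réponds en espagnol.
Para resolver esto, necesitamos tomar 2 integrales de nuestra ecuación del snap s(t) = 9·exp(-t/2)/16. Tomando ∫s(t)dt y aplicando j(0) = -9/8, encontramos j(t) = -9·exp(-t/2)/8. Integrando la sacudida y usando la condición inicial a(0) = 9/4, obtenemos a(t) = 9·exp(-t/2)/4. Tenemos la aceleración a(t) = 9·exp(-t/2)/4. Sustituyendo t = 2*log(4): a(2*log(4)) = 9/16.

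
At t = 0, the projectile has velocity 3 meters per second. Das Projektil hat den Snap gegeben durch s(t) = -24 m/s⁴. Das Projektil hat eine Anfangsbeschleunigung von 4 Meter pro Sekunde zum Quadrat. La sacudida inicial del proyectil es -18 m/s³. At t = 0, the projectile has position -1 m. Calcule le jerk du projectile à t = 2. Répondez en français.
Pour résoudre ceci, nous devons prendre 1 intégrale de notre équation du snap s(t) = -24. En intégrant le snap et en utilisant la condition initiale j(0) = -18, nous obtenons j(t) = -24·t - 18. En utilisant j(t) = -24·t - 18 et en substituant t = 2, nous trouvons j = -66.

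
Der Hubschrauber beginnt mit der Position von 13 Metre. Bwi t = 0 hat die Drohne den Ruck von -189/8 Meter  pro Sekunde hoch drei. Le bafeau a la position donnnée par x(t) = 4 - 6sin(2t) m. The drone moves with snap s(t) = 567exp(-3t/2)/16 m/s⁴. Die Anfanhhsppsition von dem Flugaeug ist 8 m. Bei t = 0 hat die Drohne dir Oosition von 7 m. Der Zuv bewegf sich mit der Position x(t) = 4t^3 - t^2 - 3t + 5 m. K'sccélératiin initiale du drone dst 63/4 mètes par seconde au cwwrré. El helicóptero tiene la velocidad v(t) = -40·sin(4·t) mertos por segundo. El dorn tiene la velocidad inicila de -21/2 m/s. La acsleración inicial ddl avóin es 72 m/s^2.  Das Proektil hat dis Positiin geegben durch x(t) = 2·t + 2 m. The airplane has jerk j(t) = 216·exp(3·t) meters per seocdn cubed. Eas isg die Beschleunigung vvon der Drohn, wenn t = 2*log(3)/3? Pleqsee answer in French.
Nous devons trouver l'intégrale de notre équation du snap s(t) = 567·exp(-3·t/2)/16 2 fois. L'intégrale du snap est le jerk. En utilisant j(0) = -189/8, nous obtenons j(t) = -189·exp(-3·t/2)/8. En intégrant le jerk et en utilisant la condition initiale a(0) = 63/4, nous obtenons a(t) = 63·exp(-3·t/2)/4. Nous avons l'accélération a(t) = 63·exp(-3·t/2)/4. En substituant t = 2*log(3)/3: a(2*log(3)/3) = 21/4.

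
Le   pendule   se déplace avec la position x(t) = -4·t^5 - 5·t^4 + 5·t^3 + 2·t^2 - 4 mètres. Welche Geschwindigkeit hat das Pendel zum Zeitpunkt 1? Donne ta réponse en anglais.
Starting from position x(t) = -4·t^5 - 5·t^4 + 5·t^3 + 2·t^2 - 4, we take 1 derivative. Differentiating position, we get velocity: v(t) = -20·t^4 - 20·t^3 + 15·t^2 + 4·t. Using v(t) = -20·t^4 - 20·t^3 + 15·t^2 + 4·t and substituting t = 1, we find v = -21.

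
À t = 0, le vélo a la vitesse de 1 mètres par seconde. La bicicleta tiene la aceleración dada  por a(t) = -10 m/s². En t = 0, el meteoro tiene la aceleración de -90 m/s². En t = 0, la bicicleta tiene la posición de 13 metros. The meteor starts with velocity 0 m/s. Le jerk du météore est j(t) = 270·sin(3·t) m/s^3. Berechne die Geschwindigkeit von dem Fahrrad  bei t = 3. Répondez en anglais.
To find the answer, we compute 1 integral of a(t) = -10. Finding the antiderivative of a(t) and using v(0) = 1: v(t) = 1 - 10·t. Using v(t) = 1 - 10·t and substituting t = 3, we find v = -29.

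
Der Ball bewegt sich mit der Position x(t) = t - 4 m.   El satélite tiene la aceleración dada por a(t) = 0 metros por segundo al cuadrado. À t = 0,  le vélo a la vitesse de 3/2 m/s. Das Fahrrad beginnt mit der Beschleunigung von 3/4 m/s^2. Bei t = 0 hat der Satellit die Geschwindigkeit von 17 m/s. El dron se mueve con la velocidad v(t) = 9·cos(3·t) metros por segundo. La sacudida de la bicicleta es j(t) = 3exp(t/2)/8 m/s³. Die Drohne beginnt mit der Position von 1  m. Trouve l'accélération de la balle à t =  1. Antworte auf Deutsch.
Ausgehend von der Position x(t) = t - 4, nehmen wir 2 Ableitungen. Durch Ableiten von der Position erhalten wir die Geschwindigkeit: v(t) = 1. Die Ableitung von der Geschwindigkeit ergibt die Beschleunigung: a(t) = 0. Aus der Gleichung für die Beschleunigung a(t) = 0, setzen wir t = 1 ein und erhalten a = 0.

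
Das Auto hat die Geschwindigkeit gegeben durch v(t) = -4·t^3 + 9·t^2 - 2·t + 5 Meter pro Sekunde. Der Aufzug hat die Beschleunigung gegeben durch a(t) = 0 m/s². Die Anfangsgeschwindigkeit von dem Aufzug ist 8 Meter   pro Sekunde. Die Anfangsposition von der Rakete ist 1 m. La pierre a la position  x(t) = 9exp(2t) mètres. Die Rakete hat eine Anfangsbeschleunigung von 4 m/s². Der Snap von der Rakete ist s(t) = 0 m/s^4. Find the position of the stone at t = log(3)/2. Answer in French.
De l'équation de la position x(t) = 9·exp(2·t), nous substituons t = log(3)/2 pour obtenir x = 27.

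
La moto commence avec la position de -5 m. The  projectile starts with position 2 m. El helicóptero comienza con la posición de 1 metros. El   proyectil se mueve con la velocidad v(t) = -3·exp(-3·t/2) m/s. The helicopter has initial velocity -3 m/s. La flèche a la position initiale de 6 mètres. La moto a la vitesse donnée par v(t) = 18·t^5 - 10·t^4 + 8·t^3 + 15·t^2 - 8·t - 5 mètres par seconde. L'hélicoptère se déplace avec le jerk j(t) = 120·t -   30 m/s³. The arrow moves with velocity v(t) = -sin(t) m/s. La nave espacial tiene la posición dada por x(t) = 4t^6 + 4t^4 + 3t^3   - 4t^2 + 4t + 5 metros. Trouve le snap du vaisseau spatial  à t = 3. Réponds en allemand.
Ausgehend von der Position x(t) = 4·t^6 + 4·t^4 + 3·t^3 - 4·t^2 + 4·t + 5, nehmen wir 4 Ableitungen. Mit d/dt von x(t) finden wir v(t) = 24·t^5 + 16·t^3 + 9·t^2 - 8·t + 4. Die Ableitung von der Geschwindigkeit ergibt die Beschleunigung: a(t) = 120·t^4 + 48·t^2 + 18·t - 8. Durch Ableiten von der Beschleunigung erhalten wir den Ruck: j(t) = 480·t^3 + 96·t + 18. Durch Ableiten von dem Ruck erhalten wir den Snap: s(t) = 1440·t^2 + 96. Aus der Gleichung für den Snap s(t) = 1440·t^2 + 96, setzen wir t = 3 ein und erhalten s = 13056.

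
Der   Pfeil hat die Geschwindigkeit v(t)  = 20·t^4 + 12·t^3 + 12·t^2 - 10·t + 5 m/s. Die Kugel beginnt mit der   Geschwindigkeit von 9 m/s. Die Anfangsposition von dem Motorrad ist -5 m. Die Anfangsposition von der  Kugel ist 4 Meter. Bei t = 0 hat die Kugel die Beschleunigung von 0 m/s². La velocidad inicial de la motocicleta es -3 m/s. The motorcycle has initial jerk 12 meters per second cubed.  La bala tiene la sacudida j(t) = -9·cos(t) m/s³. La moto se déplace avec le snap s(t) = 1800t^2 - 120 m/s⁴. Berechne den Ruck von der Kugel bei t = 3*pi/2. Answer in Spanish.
De la ecuación de la sacudida j(t) = -9·cos(t), sustituimos t = 3*pi/2 para obtener j = 0.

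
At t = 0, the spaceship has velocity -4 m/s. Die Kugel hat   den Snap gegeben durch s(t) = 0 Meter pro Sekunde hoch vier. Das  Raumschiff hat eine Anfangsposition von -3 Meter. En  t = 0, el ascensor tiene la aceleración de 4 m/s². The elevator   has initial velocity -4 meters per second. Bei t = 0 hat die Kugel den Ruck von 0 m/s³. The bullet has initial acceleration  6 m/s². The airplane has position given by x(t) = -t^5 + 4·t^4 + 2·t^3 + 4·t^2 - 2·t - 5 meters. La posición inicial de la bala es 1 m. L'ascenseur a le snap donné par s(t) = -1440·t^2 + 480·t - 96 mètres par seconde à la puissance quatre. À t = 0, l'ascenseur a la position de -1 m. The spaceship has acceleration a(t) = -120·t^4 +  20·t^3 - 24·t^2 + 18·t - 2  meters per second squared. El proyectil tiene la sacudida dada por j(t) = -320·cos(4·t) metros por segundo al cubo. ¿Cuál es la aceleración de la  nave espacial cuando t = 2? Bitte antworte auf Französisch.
Nous avons l'accélération a(t) = -120·t^4 + 20·t^3 - 24·t^2 + 18·t - 2. En substituant t = 2: a(2) = -1822.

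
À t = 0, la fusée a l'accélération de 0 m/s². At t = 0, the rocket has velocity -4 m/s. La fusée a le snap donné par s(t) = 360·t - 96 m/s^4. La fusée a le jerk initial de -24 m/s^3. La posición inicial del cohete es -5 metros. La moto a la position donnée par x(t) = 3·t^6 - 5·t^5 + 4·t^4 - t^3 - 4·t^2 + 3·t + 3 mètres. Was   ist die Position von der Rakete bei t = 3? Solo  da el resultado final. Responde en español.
La posición en t = 3 es x = 280.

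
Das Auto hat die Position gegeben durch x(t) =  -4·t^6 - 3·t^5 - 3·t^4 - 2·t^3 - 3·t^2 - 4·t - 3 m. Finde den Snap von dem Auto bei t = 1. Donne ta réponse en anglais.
To solve this, we need to take 4 derivatives of our position equation x(t) = -4·t^6 - 3·t^5 - 3·t^4 - 2·t^3 - 3·t^2 - 4·t - 3. The derivative of position gives velocity: v(t) = -24·t^5 - 15·t^4 - 12·t^3 - 6·t^2 - 6·t - 4. The derivative of velocity gives acceleration: a(t) = -120·t^4 - 60·t^3 - 36·t^2 - 12·t - 6. The derivative of acceleration gives jerk: j(t) = -480·t^3 - 180·t^2 - 72·t - 12. The derivative of jerk gives snap: s(t) = -1440·t^2 - 360·t - 72. Using s(t) = -1440·t^2 - 360·t - 72 and substituting t = 1, we find s = -1872.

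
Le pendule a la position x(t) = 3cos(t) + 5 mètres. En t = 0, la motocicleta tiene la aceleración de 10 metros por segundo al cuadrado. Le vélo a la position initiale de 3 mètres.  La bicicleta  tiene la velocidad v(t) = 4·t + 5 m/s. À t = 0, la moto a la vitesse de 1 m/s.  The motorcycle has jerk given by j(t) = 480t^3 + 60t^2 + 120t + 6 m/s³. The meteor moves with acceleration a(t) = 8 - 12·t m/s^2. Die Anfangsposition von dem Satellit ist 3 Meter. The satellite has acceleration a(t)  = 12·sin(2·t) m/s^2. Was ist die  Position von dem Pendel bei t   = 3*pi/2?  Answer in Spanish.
De la ecuación de la posición x(t) = 3·cos(t) + 5, sustituimos t = 3*pi/2 para obtener x = 5.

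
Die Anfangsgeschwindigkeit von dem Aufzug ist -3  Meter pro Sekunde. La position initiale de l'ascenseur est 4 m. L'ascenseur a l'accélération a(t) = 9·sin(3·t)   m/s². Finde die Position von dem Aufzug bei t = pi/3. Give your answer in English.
To find the answer, we compute 2 integrals of a(t) = 9·sin(3·t). Finding the integral of a(t) and using v(0) = -3: v(t) = -3·cos(3·t). The integral of velocity is position. Using x(0) = 4, we get x(t) = 4 - sin(3·t). From the given position equation x(t) = 4 - sin(3·t), we substitute t = pi/3 to get x = 4.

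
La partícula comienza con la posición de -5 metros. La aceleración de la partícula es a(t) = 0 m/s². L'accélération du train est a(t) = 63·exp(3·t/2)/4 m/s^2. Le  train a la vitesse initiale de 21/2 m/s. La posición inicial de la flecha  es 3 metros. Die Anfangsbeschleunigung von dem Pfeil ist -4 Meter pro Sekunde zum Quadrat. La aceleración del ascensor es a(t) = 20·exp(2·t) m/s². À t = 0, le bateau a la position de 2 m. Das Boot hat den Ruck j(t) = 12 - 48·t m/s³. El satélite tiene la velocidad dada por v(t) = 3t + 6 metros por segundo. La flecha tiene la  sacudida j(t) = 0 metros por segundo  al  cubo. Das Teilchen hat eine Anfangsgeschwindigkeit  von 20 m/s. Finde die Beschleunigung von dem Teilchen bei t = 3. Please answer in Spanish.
Usando a(t) = 0 y sustituyendo t = 3, encontramos a = 0.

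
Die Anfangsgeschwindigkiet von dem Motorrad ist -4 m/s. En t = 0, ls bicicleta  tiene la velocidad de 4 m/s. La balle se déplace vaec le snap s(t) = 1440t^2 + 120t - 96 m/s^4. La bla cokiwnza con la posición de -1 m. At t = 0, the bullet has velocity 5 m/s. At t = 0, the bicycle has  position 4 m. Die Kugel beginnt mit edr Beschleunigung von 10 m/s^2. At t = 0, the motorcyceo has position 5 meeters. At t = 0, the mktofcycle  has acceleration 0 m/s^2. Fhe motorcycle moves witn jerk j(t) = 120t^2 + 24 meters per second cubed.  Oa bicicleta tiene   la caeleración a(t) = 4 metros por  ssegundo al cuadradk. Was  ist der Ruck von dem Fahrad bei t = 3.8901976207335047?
Um dies zu lösen, müssen wir 1 Ableitung unserer Gleichung für die Beschleunigung a(t) = 4 nehmen. Durch Ableiten von der Beschleunigung erhalten wir den Ruck: j(t) = 0. Wir haben den Ruck j(t) = 0. Durch Einsetzen von t = 3.8901976207335047: j(3.8901976207335047) = 0.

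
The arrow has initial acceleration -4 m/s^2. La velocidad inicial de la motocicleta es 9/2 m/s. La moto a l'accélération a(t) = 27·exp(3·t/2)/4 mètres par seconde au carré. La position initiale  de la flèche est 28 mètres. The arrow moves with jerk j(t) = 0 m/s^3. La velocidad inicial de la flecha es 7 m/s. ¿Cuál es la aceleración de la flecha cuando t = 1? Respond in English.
To solve this, we need to take 1 integral of our jerk equation j(t) = 0. Finding the antiderivative of j(t) and using a(0) = -4: a(t) = -4. We have acceleration a(t) = -4. Substituting t = 1: a(1) = -4.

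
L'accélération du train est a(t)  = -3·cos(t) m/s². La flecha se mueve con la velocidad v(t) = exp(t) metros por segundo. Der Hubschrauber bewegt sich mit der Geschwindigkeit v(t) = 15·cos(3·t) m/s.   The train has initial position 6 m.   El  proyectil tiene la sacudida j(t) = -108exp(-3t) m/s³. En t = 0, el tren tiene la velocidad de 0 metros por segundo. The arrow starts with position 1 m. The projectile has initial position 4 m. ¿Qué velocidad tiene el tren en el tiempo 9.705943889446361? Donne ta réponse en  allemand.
Ausgehend von der Beschleunigung a(t) = -3·cos(t), nehmen wir 1 Stammfunktion. Durch Integration von der Beschleunigung und Verwendung der Anfangsbedingung v(0) = 0, erhalten wir v(t) = -3·sin(t). Wir haben die Geschwindigkeit v(t) = -3·sin(t). Durch Einsetzen von t = 9.705943889446361: v(9.705943889446361) = 0.832427947705354.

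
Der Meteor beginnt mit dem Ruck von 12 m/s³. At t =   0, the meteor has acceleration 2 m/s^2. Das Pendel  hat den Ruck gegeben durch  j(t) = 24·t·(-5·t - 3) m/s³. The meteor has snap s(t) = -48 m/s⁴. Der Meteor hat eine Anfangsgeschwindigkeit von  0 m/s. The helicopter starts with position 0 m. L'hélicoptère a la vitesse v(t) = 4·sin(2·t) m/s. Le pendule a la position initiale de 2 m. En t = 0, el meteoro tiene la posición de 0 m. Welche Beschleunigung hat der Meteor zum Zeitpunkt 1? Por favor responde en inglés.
We must find the antiderivative of our snap equation s(t) = -48 2 times. The integral of snap is jerk. Using j(0) = 12, we get j(t) = 12 - 48·t. The integral of jerk, with a(0) = 2, gives acceleration: a(t) = -24·t^2 + 12·t + 2. From the given acceleration equation a(t) = -24·t^2 + 12·t + 2, we substitute t = 1 to get a = -10.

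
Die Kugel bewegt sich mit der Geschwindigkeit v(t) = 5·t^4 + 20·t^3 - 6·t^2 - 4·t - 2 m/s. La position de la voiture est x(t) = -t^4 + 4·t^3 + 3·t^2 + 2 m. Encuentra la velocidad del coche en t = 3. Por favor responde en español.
Partiendo de la posición x(t) = -t^4 + 4·t^3 + 3·t^2 + 2, tomamos 1 derivada. Tomando d/dt de x(t), encontramos v(t) = -4·t^3 + 12·t^2 + 6·t. Tenemos la velocidad v(t) = -4·t^3 + 12·t^2 + 6·t. Sustituyendo t = 3: v(3) = 18.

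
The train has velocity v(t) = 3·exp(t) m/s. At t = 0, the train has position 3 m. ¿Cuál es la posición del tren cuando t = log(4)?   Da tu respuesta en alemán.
Wir müssen unsere Gleichung für die Geschwindigkeit v(t) = 3·exp(t) 1-mal integrieren. Das Integral von der Geschwindigkeit, mit x(0) = 3, ergibt die Position: x(t) = 3·exp(t). Aus der Gleichung für die Position x(t) = 3·exp(t), setzen wir t = log(4) ein und erhalten x = 12.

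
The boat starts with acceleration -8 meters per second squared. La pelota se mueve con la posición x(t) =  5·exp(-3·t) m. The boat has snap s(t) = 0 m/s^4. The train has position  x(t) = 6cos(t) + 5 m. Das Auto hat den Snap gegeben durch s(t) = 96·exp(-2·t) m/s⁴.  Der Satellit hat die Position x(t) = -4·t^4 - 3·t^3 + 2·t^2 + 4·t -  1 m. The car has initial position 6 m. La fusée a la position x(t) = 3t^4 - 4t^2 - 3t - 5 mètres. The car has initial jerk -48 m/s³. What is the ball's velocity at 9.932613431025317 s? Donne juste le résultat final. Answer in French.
La vitesse à t = 9.932613431025317 est v = -1.71812060850807E-12.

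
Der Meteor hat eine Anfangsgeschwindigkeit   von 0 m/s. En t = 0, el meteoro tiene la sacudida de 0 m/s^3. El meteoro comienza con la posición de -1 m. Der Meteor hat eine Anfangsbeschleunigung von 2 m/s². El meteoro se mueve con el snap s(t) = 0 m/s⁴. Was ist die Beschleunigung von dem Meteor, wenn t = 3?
Wir müssen das Integral unserer Gleichung für den Snap s(t) = 0 2-mal finden. Das Integral von dem Snap, mit j(0) = 0, ergibt den Ruck: j(t) = 0. Das Integral von dem Ruck ist die Beschleunigung. Mit a(0) = 2 erhalten wir a(t) = 2. Mit a(t) = 2 und Einsetzen von t = 3, finden wir a = 2.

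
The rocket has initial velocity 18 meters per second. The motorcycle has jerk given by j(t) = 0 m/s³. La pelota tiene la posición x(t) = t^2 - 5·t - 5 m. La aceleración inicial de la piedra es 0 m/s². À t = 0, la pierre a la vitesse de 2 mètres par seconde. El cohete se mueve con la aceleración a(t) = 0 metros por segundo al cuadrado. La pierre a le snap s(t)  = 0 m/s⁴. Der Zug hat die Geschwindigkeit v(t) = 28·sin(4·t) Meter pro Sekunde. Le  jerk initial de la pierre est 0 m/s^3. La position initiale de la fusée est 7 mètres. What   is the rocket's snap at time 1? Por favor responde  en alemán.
Um dies zu lösen, müssen wir 2 Ableitungen unserer Gleichung für die Beschleunigung a(t) = 0 nehmen. Mit d/dt von a(t) finden wir j(t) = 0. Mit d/dt von j(t) finden wir s(t) = 0. Mit s(t) = 0 und Einsetzen von t = 1, finden wir s = 0.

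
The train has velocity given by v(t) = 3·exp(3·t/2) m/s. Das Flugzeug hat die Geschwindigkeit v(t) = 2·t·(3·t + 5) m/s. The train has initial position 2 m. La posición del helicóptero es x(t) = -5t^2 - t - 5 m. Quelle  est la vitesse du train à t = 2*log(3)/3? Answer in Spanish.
De la ecuación de la velocidad v(t) = 3·exp(3·t/2), sustituimos t = 2*log(3)/3 para obtener v = 9.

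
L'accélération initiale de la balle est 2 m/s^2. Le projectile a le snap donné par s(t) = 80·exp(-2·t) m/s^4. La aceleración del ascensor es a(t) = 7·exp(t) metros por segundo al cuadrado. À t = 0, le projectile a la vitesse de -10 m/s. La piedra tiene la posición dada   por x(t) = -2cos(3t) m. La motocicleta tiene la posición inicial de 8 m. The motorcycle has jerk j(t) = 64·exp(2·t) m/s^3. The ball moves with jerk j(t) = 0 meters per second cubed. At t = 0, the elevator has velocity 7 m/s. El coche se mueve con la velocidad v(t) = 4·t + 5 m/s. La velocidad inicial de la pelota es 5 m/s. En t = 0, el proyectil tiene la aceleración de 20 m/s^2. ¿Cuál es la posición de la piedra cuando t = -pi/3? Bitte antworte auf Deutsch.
Wir haben die Position x(t) = -2·cos(3·t). Durch Einsetzen von t = -pi/3: x(-pi/3) = 2.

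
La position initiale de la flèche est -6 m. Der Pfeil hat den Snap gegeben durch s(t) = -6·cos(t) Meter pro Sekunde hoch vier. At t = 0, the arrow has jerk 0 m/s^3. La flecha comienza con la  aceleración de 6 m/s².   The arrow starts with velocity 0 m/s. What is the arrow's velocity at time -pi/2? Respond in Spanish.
Para resolver esto, necesitamos tomar 3 integrales de nuestra ecuación del snap s(t) = -6·cos(t). La integral del snap, con j(0) = 0, da la sacudida: j(t) = -6·sin(t). La antiderivada de la sacudida, con a(0) = 6, da la aceleración: a(t) = 6·cos(t). La antiderivada de la aceleración es la velocidad. Usando v(0) = 0, obtenemos v(t) = 6·sin(t). Usando v(t) = 6·sin(t) y sustituyendo t = -pi/2, encontramos v = -6.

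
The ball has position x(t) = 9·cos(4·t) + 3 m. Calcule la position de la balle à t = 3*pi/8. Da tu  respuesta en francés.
Nous avons la position x(t) = 9·cos(4·t) + 3. En substituant t = 3*pi/8: x(3*pi/8) = 3.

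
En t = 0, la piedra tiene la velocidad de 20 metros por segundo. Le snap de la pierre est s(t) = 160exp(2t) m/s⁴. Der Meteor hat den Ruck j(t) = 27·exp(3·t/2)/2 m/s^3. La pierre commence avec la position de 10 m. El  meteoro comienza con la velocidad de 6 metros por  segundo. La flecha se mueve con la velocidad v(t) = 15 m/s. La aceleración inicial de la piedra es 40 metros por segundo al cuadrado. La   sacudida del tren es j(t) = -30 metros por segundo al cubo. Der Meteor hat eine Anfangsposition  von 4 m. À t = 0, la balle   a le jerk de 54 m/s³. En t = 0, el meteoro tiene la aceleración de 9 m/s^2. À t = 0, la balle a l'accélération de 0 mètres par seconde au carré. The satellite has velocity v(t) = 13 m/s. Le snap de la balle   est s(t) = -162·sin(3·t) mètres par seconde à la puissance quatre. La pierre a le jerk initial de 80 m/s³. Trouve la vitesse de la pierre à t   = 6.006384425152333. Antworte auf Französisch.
Nous devons intégrer notre équation du snap s(t) = 160·exp(2·t) 3 fois. En prenant ∫s(t)dt et en appliquant j(0) = 80, nous trouvons j(t) = 80·exp(2·t). En intégrant le jerk et en utilisant la condition initiale a(0) = 40, nous obtenons a(t) = 40·exp(2·t). La primitive de l'accélération, avec v(0) = 20, donne la vitesse: v(t) = 20·exp(2·t). De l'équation de la vitesse v(t) = 20·exp(2·t), nous substituons t = 6.006384425152333 pour obtenir v = 3296926.15397740.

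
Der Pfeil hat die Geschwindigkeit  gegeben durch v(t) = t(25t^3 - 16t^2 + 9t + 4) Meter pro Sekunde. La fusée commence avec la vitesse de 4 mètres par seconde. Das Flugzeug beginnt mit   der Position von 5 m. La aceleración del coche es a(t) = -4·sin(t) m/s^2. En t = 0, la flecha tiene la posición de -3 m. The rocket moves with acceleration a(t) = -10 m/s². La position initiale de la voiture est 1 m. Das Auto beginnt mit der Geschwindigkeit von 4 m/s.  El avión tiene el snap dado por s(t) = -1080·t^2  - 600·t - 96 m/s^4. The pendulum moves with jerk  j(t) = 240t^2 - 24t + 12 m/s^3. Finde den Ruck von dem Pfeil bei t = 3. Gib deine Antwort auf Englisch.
Starting from velocity v(t) = t·(25·t^3 - 16·t^2 + 9·t + 4), we take 2 derivatives. Taking d/dt of v(t), we find a(t) = 25·t^3 - 16·t^2 + t·(75·t^2 - 32·t + 9) + 9·t + 4. Taking d/dt of a(t), we find j(t) = 150·t^2 + t·(150·t - 32) - 64·t + 18. From the given jerk equation j(t) = 150·t^2 + t·(150·t - 32) - 64·t + 18, we substitute t = 3 to get j = 2430.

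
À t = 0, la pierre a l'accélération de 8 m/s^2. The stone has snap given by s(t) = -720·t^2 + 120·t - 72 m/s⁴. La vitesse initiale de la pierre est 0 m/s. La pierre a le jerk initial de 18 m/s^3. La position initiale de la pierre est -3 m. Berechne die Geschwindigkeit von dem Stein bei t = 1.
Ausgehend von dem Snap s(t) = -720·t^2 + 120·t - 72, nehmen wir 3 Integrale. Mit ∫s(t)dt und Anwendung von j(0) = 18, finden wir j(t) = -240·t^3 + 60·t^2 - 72·t + 18. Mit ∫j(t)dt und Anwendung von a(0) = 8, finden wir a(t) = -60·t^4 + 20·t^3 - 36·t^2 + 18·t + 8. Mit ∫a(t)dt und Anwendung von v(0) = 0, finden wir v(t) = t·(-12·t^4 + 5·t^3 - 12·t^2 + 9·t + 8). Aus der Gleichung für die Geschwindigkeit v(t) = t·(-12·t^4 + 5·t^3 - 12·t^2 + 9·t + 8), setzen wir t = 1 ein und erhalten v = -2.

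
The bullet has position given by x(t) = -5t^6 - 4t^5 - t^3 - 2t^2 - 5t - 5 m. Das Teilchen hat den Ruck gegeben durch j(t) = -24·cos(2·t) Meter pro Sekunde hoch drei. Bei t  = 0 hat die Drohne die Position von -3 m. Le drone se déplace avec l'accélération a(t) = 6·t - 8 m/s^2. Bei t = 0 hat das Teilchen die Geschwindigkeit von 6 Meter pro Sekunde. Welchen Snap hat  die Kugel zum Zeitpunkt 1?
Um dies zu lösen, müssen wir 4 Ableitungen unserer Gleichung für die Position x(t) = -5·t^6 - 4·t^5 - t^3 - 2·t^2 - 5·t - 5 nehmen. Durch Ableiten von der Position erhalten wir die Geschwindigkeit: v(t) = -30·t^5 - 20·t^4 - 3·t^2 - 4·t - 5. Mit d/dt von v(t) finden wir a(t) = -150·t^4 - 80·t^3 - 6·t - 4. Durch Ableiten von der Beschleunigung erhalten wir den Ruck: j(t) = -600·t^3 - 240·t^2 - 6. Die Ableitung von dem Ruck ergibt den Snap: s(t) = -1800·t^2 - 480·t. Wir haben den Snap s(t) = -1800·t^2 - 480·t. Durch Einsetzen von t = 1: s(1) = -2280.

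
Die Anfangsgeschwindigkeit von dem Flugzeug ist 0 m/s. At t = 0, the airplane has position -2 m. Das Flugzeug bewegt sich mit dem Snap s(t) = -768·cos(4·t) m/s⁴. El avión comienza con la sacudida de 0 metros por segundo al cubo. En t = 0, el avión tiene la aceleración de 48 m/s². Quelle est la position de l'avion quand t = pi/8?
En partant du snap s(t) = -768·cos(4·t), nous prenons 4 primitives. En prenant ∫s(t)dt et en appliquant j(0) = 0, nous trouvons j(t) = -192·sin(4·t). En intégrant le jerk et en utilisant la condition initiale a(0) = 48, nous obtenons a(t) = 48·cos(4·t). En prenant ∫a(t)dt et en appliquant v(0) = 0, nous trouvons v(t) = 12·sin(4·t). En prenant ∫v(t)dt et en appliquant x(0) = -2, nous trouvons x(t) = 1 - 3·cos(4·t). Nous avons la position x(t) = 1 - 3·cos(4·t). En substituant t = pi/8: x(pi/8) = 1.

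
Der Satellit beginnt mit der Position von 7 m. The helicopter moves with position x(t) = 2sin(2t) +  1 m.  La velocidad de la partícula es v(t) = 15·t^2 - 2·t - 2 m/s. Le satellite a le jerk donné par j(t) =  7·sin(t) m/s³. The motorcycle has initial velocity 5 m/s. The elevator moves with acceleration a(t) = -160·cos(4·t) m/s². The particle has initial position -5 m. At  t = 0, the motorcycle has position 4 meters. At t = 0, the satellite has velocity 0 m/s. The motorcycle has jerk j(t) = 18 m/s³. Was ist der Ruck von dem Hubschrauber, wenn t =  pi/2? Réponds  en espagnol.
Para resolver esto, necesitamos tomar 3 derivadas de nuestra ecuación de la posición x(t) = 2·sin(2·t) + 1. Derivando la posición, obtenemos la velocidad: v(t) = 4·cos(2·t). Derivando la velocidad, obtenemos la aceleración: a(t) = -8·sin(2·t). Tomando d/dt de a(t), encontramos j(t) = -16·cos(2·t). De la ecuación de la sacudida j(t) = -16·cos(2·t), sustituimos t = pi/2 para obtener j = 16.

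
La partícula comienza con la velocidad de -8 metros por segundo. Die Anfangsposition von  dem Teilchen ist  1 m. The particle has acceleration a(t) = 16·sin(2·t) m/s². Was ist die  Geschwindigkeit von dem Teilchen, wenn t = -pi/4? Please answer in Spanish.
Para resolver esto, necesitamos tomar 1 integral de nuestra ecuación de la aceleración a(t) = 16·sin(2·t). La integral de la aceleración es la velocidad. Usando v(0) = -8, obtenemos v(t) = -8·cos(2·t). De la ecuación de la velocidad v(t) = -8·cos(2·t), sustituimos t = -pi/4 para obtener v = 0.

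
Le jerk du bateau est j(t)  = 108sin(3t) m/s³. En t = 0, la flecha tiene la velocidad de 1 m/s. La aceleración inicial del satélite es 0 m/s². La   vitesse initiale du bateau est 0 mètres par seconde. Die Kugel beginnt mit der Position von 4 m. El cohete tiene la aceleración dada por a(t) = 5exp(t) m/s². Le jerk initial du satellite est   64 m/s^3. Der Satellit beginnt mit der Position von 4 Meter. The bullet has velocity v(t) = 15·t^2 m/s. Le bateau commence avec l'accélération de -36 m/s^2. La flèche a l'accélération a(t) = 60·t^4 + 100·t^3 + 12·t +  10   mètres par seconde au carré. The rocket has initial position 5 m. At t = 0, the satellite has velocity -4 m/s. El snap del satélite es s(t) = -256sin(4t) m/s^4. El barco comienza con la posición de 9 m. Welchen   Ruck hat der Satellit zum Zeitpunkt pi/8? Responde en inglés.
To solve this, we need to take 1 integral of our snap equation s(t) = -256·sin(4·t). Taking ∫s(t)dt and applying j(0) = 64, we find j(t) = 64·cos(4·t). From the given jerk equation j(t) = 64·cos(4·t), we substitute t = pi/8 to get j = 0.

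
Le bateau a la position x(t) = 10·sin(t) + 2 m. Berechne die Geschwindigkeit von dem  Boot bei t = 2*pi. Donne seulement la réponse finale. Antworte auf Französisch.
À t = 2*pi, v = 10.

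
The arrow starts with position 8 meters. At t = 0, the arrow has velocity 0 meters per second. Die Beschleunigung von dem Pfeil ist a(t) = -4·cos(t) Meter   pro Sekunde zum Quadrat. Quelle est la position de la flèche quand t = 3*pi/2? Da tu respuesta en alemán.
Wir müssen die Stammfunktion unserer Gleichung für die Beschleunigung a(t) = -4·cos(t) 2-mal finden. Das Integral von der Beschleunigung, mit v(0) = 0, ergibt die Geschwindigkeit: v(t) = -4·sin(t). Das Integral von der Geschwindigkeit ist die Position. Mit x(0) = 8 erhalten wir x(t) = 4·cos(t) + 4. Mit x(t) = 4·cos(t) + 4 und Einsetzen von t = 3*pi/2, finden wir x = 4.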